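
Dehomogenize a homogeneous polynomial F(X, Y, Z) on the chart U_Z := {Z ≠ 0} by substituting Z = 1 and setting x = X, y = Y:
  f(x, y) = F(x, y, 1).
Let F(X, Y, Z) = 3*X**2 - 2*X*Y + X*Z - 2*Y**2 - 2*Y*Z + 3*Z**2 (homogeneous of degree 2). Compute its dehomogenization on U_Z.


f(x, y) = 3*x**2 - 2*x*y + x - 2*y**2 - 2*y + 3

On U_Z we set Z = 1. Each monomial c·X^i·Y^j·Z^k in F becomes c·x^i·y^j·1^k = c·x^i·y^j.
Substituting Z = 1: F(X, Y, 1) = 3*x**2 - 2*x*y + x - 2*y**2 - 2*y + 3.
Note: deg(f) ≤ deg(F) = 2; strict inequality happens when F is divisible by Z (lost terms).


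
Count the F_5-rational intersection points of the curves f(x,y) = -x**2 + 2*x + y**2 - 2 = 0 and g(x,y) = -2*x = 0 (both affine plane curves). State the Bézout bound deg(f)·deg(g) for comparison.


Common zeros: ∅; count = 0; Bézout bound = 2.

deg(f) = 2, deg(g) = 1, so Bézout bound = 2.
Scan x ∈ F_5. For each x, list the y ∈ F_5 with f(x, y) ≡ 0 and those with g(x, y) ≡ 0 (mod 5); the common zeros in that column are the intersection.
  x = 0: f ≡ 0 at y ∈ ∅; g ≡ 0 at y ∈ {0, 1, 2, 3, 4}; common: ∅.
  x = 1: f ≡ 0 at y ∈ {1, 4}; g ≡ 0 at y ∈ ∅; common: ∅.
  x = 2: f ≡ 0 at y ∈ ∅; g ≡ 0 at y ∈ ∅; common: ∅.
  x = 3: f ≡ 0 at y ∈ {0}; g ≡ 0 at y ∈ ∅; common: ∅.
  x = 4: f ≡ 0 at y ∈ {0}; g ≡ 0 at y ∈ ∅; common: ∅.
Collecting: common zeros = ∅, so the count is 0.
Comparison with the Bézout bound: 0 ≤ 2 = deg(f)·deg(g), as expected for curves with no common component (the affine F_5-count falls short of the bound because intersections may lie at infinity, over extension fields, or carry multiplicity).


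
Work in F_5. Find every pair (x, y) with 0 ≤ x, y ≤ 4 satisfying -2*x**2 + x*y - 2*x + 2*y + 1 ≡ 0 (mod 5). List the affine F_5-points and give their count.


Affine F_5-points: {(0, 2), (1, 1), (2, 4), (4, 4)}; count = 4.

For each of the 25 pairs (x, y) ∈ F_5², evaluate f(x, y) mod 5. Record the zeros.
  x = 0: [0↦1, 1↦3, 2↦0, 3↦2, 4↦4]  zeros at y ∈ {2}
  x = 1: [0↦2, 1↦0, 2↦3, 3↦1, 4↦4]  zeros at y ∈ {1}
  x = 2: [0↦4, 1↦3, 2↦2, 3↦1, 4↦0]  zeros at y ∈ {4}
  x = 3: [0↦2, 1↦2, 2↦2, 3↦2, 4↦2]  zeros at y ∈ ∅
  x = 4: [0↦1, 1↦2, 2↦3, 3↦4, 4↦0]  zeros at y ∈ {4}
Collecting zeros: affine points = {(0, 2), (1, 1), (2, 4), (4, 4)}.
Total count |C(F_5)_aff| = 4.


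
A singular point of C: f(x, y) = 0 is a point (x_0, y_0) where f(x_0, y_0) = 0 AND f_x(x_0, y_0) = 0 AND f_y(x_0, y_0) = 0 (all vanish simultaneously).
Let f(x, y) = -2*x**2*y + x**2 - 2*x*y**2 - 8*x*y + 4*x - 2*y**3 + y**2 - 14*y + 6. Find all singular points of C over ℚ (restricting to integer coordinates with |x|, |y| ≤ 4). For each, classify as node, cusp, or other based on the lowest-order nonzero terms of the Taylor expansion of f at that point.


Singular points: {(-3, 1)}; classification: node.

Compute partial derivatives:
  f_x = -4*x*y + 2*x - 2*y**2 - 8*y + 4.
  f_y = -2*x**2 - 4*x*y - 8*x - 6*y**2 + 2*y - 14.
Scan x_0 ∈ {−4, ..., 4}. For each x_0, f_y(x_0, y) is a polynomial in y; find its integer roots y ∈ {−4, ..., 4}, then test f_x and f at those candidates.
  x = -4: f_y(-4, y) = -6*y**2 + 18*y - 14; no integer root y with |y| ≤ 4.
  x = -3: f_y(-3, y) = -6*y**2 + 14*y - 8; vanishes at y ∈ {1}. (-3, 1): f_x = 0, f = 0 — SINGULAR.
  x = -2: f_y(-2, y) = -6*y**2 + 10*y - 6; no integer root y with |y| ≤ 4.
  x = -1: f_y(-1, y) = -6*y**2 + 6*y - 8; no integer root y with |y| ≤ 4.
  x = 0: f_y(0, y) = -6*y**2 + 2*y - 14; no integer root y with |y| ≤ 4.
  x = 1: f_y(1, y) = -6*y**2 - 2*y - 24; no integer root y with |y| ≤ 4.
  x = 2: f_y(2, y) = -6*y**2 - 6*y - 38; no integer root y with |y| ≤ 4.
  x = 3: f_y(3, y) = -6*y**2 - 10*y - 56; no integer root y with |y| ≤ 4.
  x = 4: f_y(4, y) = -6*y**2 - 14*y - 78; no integer root y with |y| ≤ 4.
Only singular point on the grid: (-3, 1).
Classify: substitute x = -3 + u, y = 1 + v and expand: f = -2*u**2*v - u**2 - 2*u*v**2 - 2*v**3 + v**2.
No constant or linear terms (consistent with a singular point). Quadratic part: -u**2 + v**2. Cubic part: -2*u**2*v - 2*u*v**2 - 2*v**3.
The quadratic part v**2 - u**2 = (v − u)(v + u) splits into two distinct linear factors, so there are two distinct tangent lines y − 1 = ±(x − -3) — this is a node (ordinary double point).
Classification: node.


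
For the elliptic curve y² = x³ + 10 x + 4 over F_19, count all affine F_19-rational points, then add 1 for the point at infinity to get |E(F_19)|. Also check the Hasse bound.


Affine points = {(0, 2), (0, 17), (3, 2), (3, 17), (8, 8), (8, 11), (9, 5), (9, 14), (11, 1), (11, 18), (12, 3), (12, 16), (14, 0), (16, 2), (16, 17)}; affine count = 15; |E(F_19)| = 16.

Discriminant check: Δ ∝ 4a³ + 27b² = 4·10³ + 27·4² = 4·1000 + 27·16 ≡ 5 (mod 19). Nonzero ⇒ E is nonsingular.
For each x ∈ F_19, compute rhs = x³ + 10·x + 4 mod 19, then count y ∈ F_19 with y² ≡ rhs.
  x = 0: rhs = 4, matching y values: 2, 17 (2 points).
  x = 1: rhs = 15, matching y values: none (0 points).
  x = 2: rhs = 13, matching y values: none (0 points).
  x = 3: rhs = 4, matching y values: 2, 17 (2 points).
  x = 4: rhs = 13, matching y values: none (0 points).
  x = 5: rhs = 8, matching y values: none (0 points).
  x = 6: rhs = 14, matching y values: none (0 points).
  x = 7: rhs = 18, matching y values: none (0 points).
  x = 8: rhs = 7, matching y values: 8, 11 (2 points).
  x = 9: rhs = 6, matching y values: 5, 14 (2 points).
  x = 10: rhs = 2, matching y values: none (0 points).
  x = 11: rhs = 1, matching y values: 1, 18 (2 points).
  x = 12: rhs = 9, matching y values: 3, 16 (2 points).
  x = 13: rhs = 13, matching y values: none (0 points).
  x = 14: rhs = 0, matching y values: 0 (1 points).
  x = 15: rhs = 14, matching y values: none (0 points).
  x = 16: rhs = 4, matching y values: 2, 17 (2 points).
  x = 17: rhs = 14, matching y values: none (0 points).
  x = 18: rhs = 12, matching y values: none (0 points).
Total affine count: 15.
Full point count |E(F_19)| = 15 + 1 = 16.
Hasse bound: |16 − (19+1)| = |-4| = 4 ≤ 2√19 ≈ 8.7178 ✓.


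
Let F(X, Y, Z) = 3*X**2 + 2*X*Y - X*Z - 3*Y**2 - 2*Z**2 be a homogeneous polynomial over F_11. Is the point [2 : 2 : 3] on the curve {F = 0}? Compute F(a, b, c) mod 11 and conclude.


F(2,2,3) ≡ 6 (mod 11); P is NOT on the curve.

Evaluate F(2, 2, 3) term-by-term (mod 11).
  3*X**2 ↦ 3·4·1·1 = 12
  2*X*Y ↦ 2·2·2·1 = 8
  -X*Z ↦ -1·2·1·3 = -6
  -3*Y**2 ↦ -3·1·4·1 = -12
  -2*Z**2 ↦ -2·1·1·9 = -18
Sum: F(2, 2, 3) = (12) + (8) + (-6) + (-12) + (-18) = -16.
Reducing mod 11: -16 ≡ 6 (mod 11).
Since F(a, b, c) ≡ 6 ≠ 0 (mod 11), P does NOT lie on the curve.


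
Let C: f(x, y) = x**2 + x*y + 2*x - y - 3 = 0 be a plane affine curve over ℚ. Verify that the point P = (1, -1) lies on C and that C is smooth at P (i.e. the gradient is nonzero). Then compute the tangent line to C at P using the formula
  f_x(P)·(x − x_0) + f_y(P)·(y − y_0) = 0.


Tangent line at P: 3*x - 3 = 0.

Step 1: f(1, -1) = 0, so P lies on C.
Step 2: partial derivatives
  f_x(x, y) = 2*x + y + 2, f_y(x, y) = x - 1.
  f_x(P) = 3, f_y(P) = 0 (gradient nonzero, so P is smooth).
Step 3: tangent line at P: 3·(x − 1) + 0·(y − -1) = 0.
Expanding: 3*x - 3 = 0.


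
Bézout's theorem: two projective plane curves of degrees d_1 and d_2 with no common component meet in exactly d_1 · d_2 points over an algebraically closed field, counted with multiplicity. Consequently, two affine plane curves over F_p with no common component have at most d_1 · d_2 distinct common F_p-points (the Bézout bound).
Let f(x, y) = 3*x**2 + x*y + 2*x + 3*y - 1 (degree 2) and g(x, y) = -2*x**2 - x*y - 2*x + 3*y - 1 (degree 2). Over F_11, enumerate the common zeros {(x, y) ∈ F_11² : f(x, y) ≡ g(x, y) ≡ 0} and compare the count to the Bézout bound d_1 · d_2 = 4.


Common zeros: {(0, 4)}; count = 1; Bézout bound = 4.

deg(f) = 2, deg(g) = 2, so Bézout bound = 4.
Scan x ∈ F_11. For each x, list the y ∈ F_11 with f(x, y) ≡ 0 and those with g(x, y) ≡ 0 (mod 11); the common zeros in that column are the intersection.
  x = 0: f ≡ 0 at y ∈ {4}; g ≡ 0 at y ∈ {4}; common: {4}.
  x = 1: f ≡ 0 at y ∈ {10}; g ≡ 0 at y ∈ {8}; common: ∅.
  x = 2: f ≡ 0 at y ∈ {8}; g ≡ 0 at y ∈ {2}; common: ∅.
  x = 3: f ≡ 0 at y ∈ {2}; g ≡ 0 at y ∈ ∅; common: ∅.
  x = 4: f ≡ 0 at y ∈ {0}; g ≡ 0 at y ∈ {3}; common: ∅.
  x = 5: f ≡ 0 at y ∈ {6}; g ≡ 0 at y ∈ {8}; common: ∅.
  x = 6: f ≡ 0 at y ∈ {10}; g ≡ 0 at y ∈ {1}; common: ∅.
  x = 7: f ≡ 0 at y ∈ {6}; g ≡ 0 at y ∈ {2}; common: ∅.
  x = 8: f ≡ 0 at y ∈ ∅; g ≡ 0 at y ∈ {4}; common: ∅.
  x = 9: f ≡ 0 at y ∈ {4}; g ≡ 0 at y ∈ {1}; common: ∅.
  x = 10: f ≡ 0 at y ∈ {0}; g ≡ 0 at y ∈ {3}; common: ∅.
Collecting: common zeros = {(0, 4)}, so the count is 1.
Comparison with the Bézout bound: 1 ≤ 4 = deg(f)·deg(g), as expected for curves with no common component (the affine F_11-count falls short of the bound because intersections may lie at infinity, over extension fields, or carry multiplicity).


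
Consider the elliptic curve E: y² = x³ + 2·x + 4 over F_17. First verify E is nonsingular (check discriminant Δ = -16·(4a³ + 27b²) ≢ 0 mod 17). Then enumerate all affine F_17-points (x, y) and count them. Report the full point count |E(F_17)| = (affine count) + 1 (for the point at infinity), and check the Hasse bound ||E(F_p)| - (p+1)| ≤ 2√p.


Affine points = {(0, 2), (0, 15), (2, 4), (2, 13), (4, 5), (4, 12), (7, 2), (7, 15), (10, 2), (10, 15), (13, 0), (15, 3), (15, 14), (16, 1), (16, 16)}; affine count = 15; |E(F_17)| = 16.

Discriminant check: Δ ∝ 4a³ + 27b² = 4·2³ + 27·4² = 4·8 + 27·16 ≡ 5 (mod 17). Nonzero ⇒ E is nonsingular.
For each x ∈ F_17, compute rhs = x³ + 2·x + 4 mod 17, then count y ∈ F_17 with y² ≡ rhs.
  x = 0: rhs = 4, matching y values: 2, 15 (2 points).
  x = 1: rhs = 7, matching y values: none (0 points).
  x = 2: rhs = 16, matching y values: 4, 13 (2 points).
  x = 3: rhs = 3, matching y values: none (0 points).
  x = 4: rhs = 8, matching y values: 5, 12 (2 points).
  x = 5: rhs = 3, matching y values: none (0 points).
  x = 6: rhs = 11, matching y values: none (0 points).
  x = 7: rhs = 4, matching y values: 2, 15 (2 points).
  x = 8: rhs = 5, matching y values: none (0 points).
  x = 9: rhs = 3, matching y values: none (0 points).
  x = 10: rhs = 4, matching y values: 2, 15 (2 points).
  x = 11: rhs = 14, matching y values: none (0 points).
  x = 12: rhs = 5, matching y values: none (0 points).
  x = 13: rhs = 0, matching y values: 0 (1 points).
  x = 14: rhs = 5, matching y values: none (0 points).
  x = 15: rhs = 9, matching y values: 3, 14 (2 points).
  x = 16: rhs = 1, matching y values: 1, 16 (2 points).
Total affine count: 15.
Full point count |E(F_17)| = 15 + 1 = 16.
Hasse bound: |16 − (17+1)| = |-2| = 2 ≤ 2√17 ≈ 8.2462 ✓.


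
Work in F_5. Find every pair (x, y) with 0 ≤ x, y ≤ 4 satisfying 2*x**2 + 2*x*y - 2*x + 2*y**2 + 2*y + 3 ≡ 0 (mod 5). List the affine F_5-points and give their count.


Affine F_5-points: {(0, 2), (2, 1), (3, 0), (3, 1), (4, 2), (4, 3)}; count = 6.

For each of the 25 pairs (x, y) ∈ F_5², evaluate f(x, y) mod 5. Record the zeros.
  x = 0: [0↦3, 1↦2, 2↦0, 3↦2, 4↦3]  zeros at y ∈ {2}
  x = 1: [0↦3, 1↦4, 2↦4, 3↦3, 4↦1]  zeros at y ∈ ∅
  x = 2: [0↦2, 1↦0, 2↦2, 3↦3, 4↦3]  zeros at y ∈ {1}
  x = 3: [0↦0, 1↦0, 2↦4, 3↦2, 4↦4]  zeros at y ∈ {0, 1}
  x = 4: [0↦2, 1↦4, 2↦0, 3↦0, 4↦4]  zeros at y ∈ {2, 3}
Collecting zeros: affine points = {(0, 2), (2, 1), (3, 0), (3, 1), (4, 2), (4, 3)}.
Total count |C(F_5)_aff| = 6.


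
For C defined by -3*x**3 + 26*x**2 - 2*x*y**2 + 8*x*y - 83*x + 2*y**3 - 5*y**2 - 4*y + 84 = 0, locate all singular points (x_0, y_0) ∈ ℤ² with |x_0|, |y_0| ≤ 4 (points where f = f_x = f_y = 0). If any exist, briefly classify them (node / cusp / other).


Singular points: {(3, 2)}; classification: node.

Compute partial derivatives:
  f_x = -9*x**2 + 52*x - 2*y**2 + 8*y - 83.
  f_y = -4*x*y + 8*x + 6*y**2 - 10*y - 4.
Scan x_0 ∈ {−4, ..., 4}. For each x_0, f_y(x_0, y) is a polynomial in y; find its integer roots y ∈ {−4, ..., 4}, then test f_x and f at those candidates.
  x = -4: f_y(-4, y) = 6*y**2 + 6*y - 36; vanishes at y ∈ {-3, 2}. (-4, -3): f_x = -477 ≠ 0; (-4, 2): f_x = -427 ≠ 0.
  x = -3: f_y(-3, y) = 6*y**2 + 2*y - 28; vanishes at y ∈ {2}. (-3, 2): f_x = -312 ≠ 0.
  x = -2: f_y(-2, y) = 6*y**2 - 2*y - 20; vanishes at y ∈ {2}. (-2, 2): f_x = -215 ≠ 0.
  x = -1: f_y(-1, y) = 6*y**2 - 6*y - 12; vanishes at y ∈ {-1, 2}. (-1, -1): f_x = -154 ≠ 0; (-1, 2): f_x = -136 ≠ 0.
  x = 0: f_y(0, y) = 6*y**2 - 10*y - 4; vanishes at y ∈ {2}. (0, 2): f_x = -75 ≠ 0.
  x = 1: f_y(1, y) = 6*y**2 - 14*y + 4; vanishes at y ∈ {2}. (1, 2): f_x = -32 ≠ 0.
  x = 2: f_y(2, y) = 6*y**2 - 18*y + 12; vanishes at y ∈ {1, 2}. (2, 1): f_x = -9 ≠ 0; (2, 2): f_x = -7 ≠ 0.
  x = 3: f_y(3, y) = 6*y**2 - 22*y + 20; vanishes at y ∈ {2}. (3, 2): f_x = 0, f = 0 — SINGULAR.
  x = 4: f_y(4, y) = 6*y**2 - 26*y + 28; vanishes at y ∈ {2}. (4, 2): f_x = -11 ≠ 0.
Only singular point on the grid: (3, 2).
Classify: substitute x = 3 + u, y = 2 + v and expand: f = -3*u**3 - u**2 - 2*u*v**2 + 2*v**3 + v**2.
No constant or linear terms (consistent with a singular point). Quadratic part: -u**2 + v**2. Cubic part: -3*u**3 - 2*u*v**2 + 2*v**3.
The quadratic part v**2 - u**2 = (v − u)(v + u) splits into two distinct linear factors, so there are two distinct tangent lines y − 2 = ±(x − 3) — this is a node (ordinary double point).
Classification: node.


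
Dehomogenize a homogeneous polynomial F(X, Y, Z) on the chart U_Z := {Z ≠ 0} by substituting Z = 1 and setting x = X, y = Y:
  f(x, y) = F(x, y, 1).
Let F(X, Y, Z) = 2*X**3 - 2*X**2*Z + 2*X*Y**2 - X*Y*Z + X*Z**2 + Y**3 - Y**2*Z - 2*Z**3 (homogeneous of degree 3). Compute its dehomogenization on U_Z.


f(x, y) = 2*x**3 - 2*x**2 + 2*x*y**2 - x*y + x + y**3 - y**2 - 2

On U_Z we set Z = 1. Each monomial c·X^i·Y^j·Z^k in F becomes c·x^i·y^j·1^k = c·x^i·y^j.
Substituting Z = 1: F(X, Y, 1) = 2*x**3 - 2*x**2 + 2*x*y**2 - x*y + x + y**3 - y**2 - 2.
Note: deg(f) ≤ deg(F) = 3; strict inequality happens when F is divisible by Z (lost terms).


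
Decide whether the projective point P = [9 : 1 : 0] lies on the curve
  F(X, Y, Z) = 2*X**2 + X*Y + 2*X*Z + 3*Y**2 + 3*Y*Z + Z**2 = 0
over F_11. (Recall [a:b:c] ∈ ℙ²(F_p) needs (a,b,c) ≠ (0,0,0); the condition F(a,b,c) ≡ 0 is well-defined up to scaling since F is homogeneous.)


F(9,1,0) ≡ 9 (mod 11); P is NOT on the curve.

Evaluate F(9, 1, 0) term-by-term (mod 11).
  2*X**2 ↦ 2·81·1·1 = 162
  X*Y ↦ 1·9·1·1 = 9
  2*X*Z ↦ 2·9·1·0 = 0
  3*Y**2 ↦ 3·1·1·1 = 3
  3*Y*Z ↦ 3·1·1·0 = 0
  Z**2 ↦ 1·1·1·0 = 0
Sum: F(9, 1, 0) = (162) + (9) + (0) + (3) + (0) + (0) = 174.
Reducing mod 11: 174 ≡ 9 (mod 11).
Since F(a, b, c) ≡ 9 ≠ 0 (mod 11), P does NOT lie on the curve.


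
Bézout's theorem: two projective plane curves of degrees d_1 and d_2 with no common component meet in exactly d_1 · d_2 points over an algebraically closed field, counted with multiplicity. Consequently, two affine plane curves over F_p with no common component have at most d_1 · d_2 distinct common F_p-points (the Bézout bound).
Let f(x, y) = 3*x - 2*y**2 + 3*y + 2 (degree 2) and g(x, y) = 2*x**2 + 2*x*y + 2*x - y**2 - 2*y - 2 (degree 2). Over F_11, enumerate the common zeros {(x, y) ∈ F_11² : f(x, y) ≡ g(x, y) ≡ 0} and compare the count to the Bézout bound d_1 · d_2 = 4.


Common zeros: {(3, 0), (4, 9)}; count = 2; Bézout bound = 4.

deg(f) = 2, deg(g) = 2, so Bézout bound = 4.
Scan x ∈ F_11. For each x, list the y ∈ F_11 with f(x, y) ≡ 0 and those with g(x, y) ≡ 0 (mod 11); the common zeros in that column are the intersection.
  x = 0: f ≡ 0 at y ∈ {2, 5}; g ≡ 0 at y ∈ ∅; common: ∅.
  x = 1: f ≡ 0 at y ∈ {8, 10}; g ≡ 0 at y ∈ ∅; common: ∅.
  x = 2: f ≡ 0 at y ∈ ∅; g ≡ 0 at y ∈ {1}; common: ∅.
  x = 3: f ≡ 0 at y ∈ {0, 7}; g ≡ 0 at y ∈ {0, 4}; common: {0}.
  x = 4: f ≡ 0 at y ∈ {9}; g ≡ 0 at y ∈ {8, 9}; common: {9}.
  x = 5: f ≡ 0 at y ∈ ∅; g ≡ 0 at y ∈ ∅; common: ∅.
  x = 6: f ≡ 0 at y ∈ {3, 4}; g ≡ 0 at y ∈ ∅; common: ∅.
  x = 7: f ≡ 0 at y ∈ ∅; g ≡ 0 at y ∈ {0, 1}; common: ∅.
  x = 8: f ≡ 0 at y ∈ ∅; g ≡ 0 at y ∈ {5, 9}; common: ∅.
  x = 9: f ≡ 0 at y ∈ ∅; g ≡ 0 at y ∈ {8}; common: ∅.
  x = 10: f ≡ 0 at y ∈ {1, 6}; g ≡ 0 at y ∈ ∅; common: ∅.
Collecting: common zeros = {(3, 0), (4, 9)}, so the count is 2.
Comparison with the Bézout bound: 2 ≤ 4 = deg(f)·deg(g), as expected for curves with no common component (the affine F_11-count falls short of the bound because intersections may lie at infinity, over extension fields, or carry multiplicity).


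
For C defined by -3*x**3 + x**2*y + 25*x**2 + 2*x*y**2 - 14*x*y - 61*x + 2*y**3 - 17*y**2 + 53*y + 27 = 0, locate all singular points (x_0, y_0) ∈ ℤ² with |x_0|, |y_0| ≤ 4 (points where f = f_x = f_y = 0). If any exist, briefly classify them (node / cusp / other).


Singular points: {(3, 2)}; classification: cusp.

Compute partial derivatives:
  f_x = -9*x**2 + 2*x*y + 50*x + 2*y**2 - 14*y - 61.
  f_y = x**2 + 4*x*y - 14*x + 6*y**2 - 34*y + 53.
Scan x_0 ∈ {−4, ..., 4}. For each x_0, f_y(x_0, y) is a polynomial in y; find its integer roots y ∈ {−4, ..., 4}, then test f_x and f at those candidates.
  x = -4: f_y(-4, y) = 6*y**2 - 50*y + 125; no integer root y with |y| ≤ 4.
  x = -3: f_y(-3, y) = 6*y**2 - 46*y + 104; no integer root y with |y| ≤ 4.
  x = -2: f_y(-2, y) = 6*y**2 - 42*y + 85; no integer root y with |y| ≤ 4.
  x = -1: f_y(-1, y) = 6*y**2 - 38*y + 68; no integer root y with |y| ≤ 4.
  x = 0: f_y(0, y) = 6*y**2 - 34*y + 53; no integer root y with |y| ≤ 4.
  x = 1: f_y(1, y) = 6*y**2 - 30*y + 40; no integer root y with |y| ≤ 4.
  x = 2: f_y(2, y) = 6*y**2 - 26*y + 29; no integer root y with |y| ≤ 4.
  x = 3: f_y(3, y) = 6*y**2 - 22*y + 20; vanishes at y ∈ {2}. (3, 2): f_x = 0, f = 0 — SINGULAR.
  x = 4: f_y(4, y) = 6*y**2 - 18*y + 13; no integer root y with |y| ≤ 4.
Only singular point on the grid: (3, 2).
Classify: substitute x = 3 + u, y = 2 + v and expand: f = -3*u**3 + u**2*v + 2*u*v**2 + 2*v**3 + v**2.
No constant or linear terms (consistent with a singular point). Quadratic part: v**2. Cubic part: -3*u**3 + u**2*v + 2*u*v**2 + 2*v**3.
The quadratic part v**2 is a perfect square, so there is a single (double) tangent line v = 0, i.e. y = 2. Restricting the cubic part to that line (v = 0) leaves -3*u**3 ≠ 0, so f is not divisible by v and the branch is v² ≈ 3*u**3 to lowest order — this is a cusp.
Classification: cusp.


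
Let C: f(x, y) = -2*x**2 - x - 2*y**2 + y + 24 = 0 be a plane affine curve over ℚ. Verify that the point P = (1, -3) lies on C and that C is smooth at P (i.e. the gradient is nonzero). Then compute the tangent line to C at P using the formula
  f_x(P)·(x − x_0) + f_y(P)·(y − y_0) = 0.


Tangent line at P: -5*x + 13*y + 44 = 0.

Step 1: f(1, -3) = 0, so P lies on C.
Step 2: partial derivatives
  f_x(x, y) = -4*x - 1, f_y(x, y) = 1 - 4*y.
  f_x(P) = -5, f_y(P) = 13 (gradient nonzero, so P is smooth).
Step 3: tangent line at P: -5·(x − 1) + 13·(y − -3) = 0.
Expanding: -5*x + 13*y + 44 = 0.


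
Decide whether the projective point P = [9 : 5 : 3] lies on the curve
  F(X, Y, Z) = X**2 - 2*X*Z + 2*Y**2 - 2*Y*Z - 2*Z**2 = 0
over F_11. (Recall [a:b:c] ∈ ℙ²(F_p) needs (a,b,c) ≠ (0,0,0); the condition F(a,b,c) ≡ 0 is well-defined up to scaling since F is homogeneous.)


F(9,5,3) ≡ 7 (mod 11); P is NOT on the curve.

Evaluate F(9, 5, 3) term-by-term (mod 11).
  X**2 ↦ 1·81·1·1 = 81
  -2*X*Z ↦ -2·9·1·3 = -54
  2*Y**2 ↦ 2·1·25·1 = 50
  -2*Y*Z ↦ -2·1·5·3 = -30
  -2*Z**2 ↦ -2·1·1·9 = -18
Sum: F(9, 5, 3) = (81) + (-54) + (50) + (-30) + (-18) = 29.
Reducing mod 11: 29 ≡ 7 (mod 11).
Since F(a, b, c) ≡ 7 ≠ 0 (mod 11), P does NOT lie on the curve.


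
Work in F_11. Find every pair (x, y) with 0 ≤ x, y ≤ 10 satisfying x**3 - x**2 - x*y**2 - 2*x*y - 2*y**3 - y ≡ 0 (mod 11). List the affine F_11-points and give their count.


Affine F_11-points: {(0, 0), (0, 4), (0, 7), (1, 0), (2, 4), (2, 8), (2, 9), (3, 8), (4, 1), (4, 9), (4, 10), (5, 5), (6, 3), (6, 7), (6, 9), (7, 2), (7, 3), (7, 8), (8, 6), (9, 10), (10, 3), (10, 4), (10, 10)}; count = 23.

For each of the 121 pairs (x, y) ∈ F_11², evaluate f(x, y) mod 11. Record the zeros.
  x = 0: [0↦0, 1↦8, 2↦4, 3↦9, 4↦0, 5↦9, 6↦2, 7↦0, 8↦2, 9↦7, 10↦3]  zeros at y ∈ {0, 4, 7}
  x = 1: [0↦0, 1↦5, 2↦7, 3↦5, 4↦9, 5↦7, 6↦9, 7↦3, 8↦10, 9↦7, 10↦4]  zeros at y ∈ {0}
  x = 2: [0↦4, 1↦6, 2↦3, 3↦5, 4↦0, 5↦9, 6↦9, 7↦10, 8↦0, 9↦0, 10↦9]  zeros at y ∈ {4, 8, 9}
  x = 3: [0↦7, 1↦6, 2↦9, 3↦4, 4↦1, 5↦10, 6↦8, 7↦5, 8↦0, 9↦3, 10↦2]  zeros at y ∈ {8}
  x = 4: [0↦4, 1↦0, 2↦9, 3↦8, 4↦7, 5↦5, 6↦1, 7↦5, 8↦5, 9↦0, 10↦0]  zeros at y ∈ {1, 9, 10}
  x = 5: [0↦1, 1↦5, 2↦9, 3↦1, 4↦2, 5↦0, 6↦5, 7↦5, 8↦10, 9↦8, 10↦9]  zeros at y ∈ {5}
  x = 6: [0↦4, 1↦5, 2↦4, 3↦0, 4↦3, 5↦1, 6↦4, 7↦0, 8↦10, 9↦0, 10↦2]  zeros at y ∈ {3, 7, 9}
  x = 7: [0↦8, 1↦6, 2↦0, 3↦0, 4↦5, 5↦3, 6↦4, 7↦7, 8↦0, 9↦4, 10↦7]  zeros at y ∈ {2, 3, 8}
  x = 8: [0↦8, 1↦3, 2↦3, 3↦7, 4↦3, 5↦1, 6↦0, 7↦10, 8↦8, 9↦4, 10↦8]  zeros at y ∈ {6}
  x = 9: [0↦10, 1↦2, 2↦8, 3↦5, 4↦3, 5↦1, 6↦9, 7↦4, 8↦7, 9↦6, 10↦0]  zeros at y ∈ {10}
  x = 10: [0↦9, 1↦9, 2↦10, 3↦0, 4↦0, 5↦9, 6↦4, 7↦6, 8↦3, 9↦5, 10↦0]  zeros at y ∈ {3, 4, 10}
Collecting zeros: affine points = {(0, 0), (0, 4), (0, 7), (1, 0), (2, 4), (2, 8), (2, 9), (3, 8), (4, 1), (4, 9), (4, 10), (5, 5), (6, 3), (6, 7), (6, 9), (7, 2), (7, 3), (7, 8), (8, 6), (9, 10), (10, 3), (10, 4), (10, 10)}.
Total count |C(F_11)_aff| = 23.


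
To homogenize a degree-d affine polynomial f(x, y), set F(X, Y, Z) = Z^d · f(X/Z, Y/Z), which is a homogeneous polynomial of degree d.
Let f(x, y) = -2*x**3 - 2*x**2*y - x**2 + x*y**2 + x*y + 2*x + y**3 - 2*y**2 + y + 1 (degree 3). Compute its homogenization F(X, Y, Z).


F(X, Y, Z) = -2*X**3 - 2*X**2*Y - X**2*Z + X*Y**2 + X*Y*Z + 2*X*Z**2 + Y**3 - 2*Y**2*Z + Y*Z**2 + Z**3

deg(f) = 3.
Substitute x = X/Z, y = Y/Z into f, then multiply by Z^3.
  monomial -2·x^3·y^0 ↦ -2·X^3·Y^0·Z^0.
  monomial -2·x^2·y^1 ↦ -2·X^2·Y^1·Z^0.
  monomial -1·x^2·y^0 ↦ -1·X^2·Y^0·Z^1.
  monomial 1·x^1·y^2 ↦ 1·X^1·Y^2·Z^0.
  monomial 1·x^1·y^1 ↦ 1·X^1·Y^1·Z^1.
  monomial 2·x^1·y^0 ↦ 2·X^1·Y^0·Z^2.
  monomial 1·x^0·y^3 ↦ 1·X^0·Y^3·Z^0.
  monomial -2·x^0·y^2 ↦ -2·X^0·Y^2·Z^1.
  monomial 1·x^0·y^1 ↦ 1·X^0·Y^1·Z^2.
  monomial 1·x^0·y^0 ↦ 1·X^0·Y^0·Z^3.
Collecting: F(X, Y, Z) = -2*X**3 - 2*X**2*Y - X**2*Z + X*Y**2 + X*Y*Z + 2*X*Z**2 + Y**3 - 2*Y**2*Z + Y*Z**2 + Z**3.


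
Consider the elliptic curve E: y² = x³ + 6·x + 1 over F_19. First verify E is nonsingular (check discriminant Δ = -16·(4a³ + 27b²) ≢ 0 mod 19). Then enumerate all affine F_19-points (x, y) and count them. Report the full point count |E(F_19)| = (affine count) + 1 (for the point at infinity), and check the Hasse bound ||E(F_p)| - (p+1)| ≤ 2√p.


Affine points = {(0, 1), (0, 18), (5, 2), (5, 17), (6, 5), (6, 14), (7, 5), (7, 14), (9, 9), (9, 10), (10, 4), (10, 15), (11, 7), (11, 12), (14, 6), (14, 13), (17, 0)}; affine count = 17; |E(F_19)| = 18.

Discriminant check: Δ ∝ 4a³ + 27b² = 4·6³ + 27·1² = 4·216 + 27·1 ≡ 17 (mod 19). Nonzero ⇒ E is nonsingular.
For each x ∈ F_19, compute rhs = x³ + 6·x + 1 mod 19, then count y ∈ F_19 with y² ≡ rhs.
  x = 0: rhs = 1, matching y values: 1, 18 (2 points).
  x = 1: rhs = 8, matching y values: none (0 points).
  x = 2: rhs = 2, matching y values: none (0 points).
  x = 3: rhs = 8, matching y values: none (0 points).
  x = 4: rhs = 13, matching y values: none (0 points).
  x = 5: rhs = 4, matching y values: 2, 17 (2 points).
  x = 6: rhs = 6, matching y values: 5, 14 (2 points).
  x = 7: rhs = 6, matching y values: 5, 14 (2 points).
  x = 8: rhs = 10, matching y values: none (0 points).
  x = 9: rhs = 5, matching y values: 9, 10 (2 points).
  x = 10: rhs = 16, matching y values: 4, 15 (2 points).
  x = 11: rhs = 11, matching y values: 7, 12 (2 points).
  x = 12: rhs = 15, matching y values: none (0 points).
  x = 13: rhs = 15, matching y values: none (0 points).
  x = 14: rhs = 17, matching y values: 6, 13 (2 points).
  x = 15: rhs = 8, matching y values: none (0 points).
  x = 16: rhs = 13, matching y values: none (0 points).
  x = 17: rhs = 0, matching y values: 0 (1 points).
  x = 18: rhs = 13, matching y values: none (0 points).
Total affine count: 17.
Full point count |E(F_19)| = 17 + 1 = 18.
Hasse bound: |18 − (19+1)| = |-2| = 2 ≤ 2√19 ≈ 8.7178 ✓.


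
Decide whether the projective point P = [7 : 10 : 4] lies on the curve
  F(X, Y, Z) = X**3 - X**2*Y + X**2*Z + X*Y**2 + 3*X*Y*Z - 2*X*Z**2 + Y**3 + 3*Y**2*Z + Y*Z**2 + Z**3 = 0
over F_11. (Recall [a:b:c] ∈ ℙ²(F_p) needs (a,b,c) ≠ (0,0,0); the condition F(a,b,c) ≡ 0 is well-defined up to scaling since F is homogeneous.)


F(7,10,4) ≡ 5 (mod 11); P is NOT on the curve.

Evaluate F(7, 10, 4) term-by-term (mod 11).
  X**3 ↦ 1·343·1·1 = 343
  -X**2*Y ↦ -1·49·10·1 = -490
  X**2*Z ↦ 1·49·1·4 = 196
  X*Y**2 ↦ 1·7·100·1 = 700
  3*X*Y*Z ↦ 3·7·10·4 = 840
  -2*X*Z**2 ↦ -2·7·1·16 = -224
  Y**3 ↦ 1·1·1000·1 = 1000
  3*Y**2*Z ↦ 3·1·100·4 = 1200
  Y*Z**2 ↦ 1·1·10·16 = 160
  Z**3 ↦ 1·1·1·64 = 64
Sum: F(7, 10, 4) = (343) + (-490) + (196) + (700) + (840) + (-224) + (1000) + (1200) + (160) + (64) = 3789.
Reducing mod 11: 3789 ≡ 5 (mod 11).
Since F(a, b, c) ≡ 5 ≠ 0 (mod 11), P does NOT lie on the curve.


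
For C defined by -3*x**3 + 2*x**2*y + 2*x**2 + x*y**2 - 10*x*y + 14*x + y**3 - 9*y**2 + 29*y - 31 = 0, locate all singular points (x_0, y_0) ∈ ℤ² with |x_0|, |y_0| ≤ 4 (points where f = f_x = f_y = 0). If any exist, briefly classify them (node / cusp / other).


Singular points: {(1, 3)}; classification: node.

Compute partial derivatives:
  f_x = -9*x**2 + 4*x*y + 4*x + y**2 - 10*y + 14.
  f_y = 2*x**2 + 2*x*y - 10*x + 3*y**2 - 18*y + 29.
Scan x_0 ∈ {−4, ..., 4}. For each x_0, f_y(x_0, y) is a polynomial in y; find its integer roots y ∈ {−4, ..., 4}, then test f_x and f at those candidates.
  x = -4: f_y(-4, y) = 3*y**2 - 26*y + 101; no integer root y with |y| ≤ 4.
  x = -3: f_y(-3, y) = 3*y**2 - 24*y + 77; no integer root y with |y| ≤ 4.
  x = -2: f_y(-2, y) = 3*y**2 - 22*y + 57; no integer root y with |y| ≤ 4.
  x = -1: f_y(-1, y) = 3*y**2 - 20*y + 41; no integer root y with |y| ≤ 4.
  x = 0: f_y(0, y) = 3*y**2 - 18*y + 29; no integer root y with |y| ≤ 4.
  x = 1: f_y(1, y) = 3*y**2 - 16*y + 21; vanishes at y ∈ {3}. (1, 3): f_x = 0, f = 0 — SINGULAR.
  x = 2: f_y(2, y) = 3*y**2 - 14*y + 17; no integer root y with |y| ≤ 4.
  x = 3: f_y(3, y) = 3*y**2 - 12*y + 17; no integer root y with |y| ≤ 4.
  x = 4: f_y(4, y) = 3*y**2 - 10*y + 21; no integer root y with |y| ≤ 4.
Only singular point on the grid: (1, 3).
Classify: substitute x = 1 + u, y = 3 + v and expand: f = -3*u**3 + 2*u**2*v - u**2 + u*v**2 + v**3 + v**2.
No constant or linear terms (consistent with a singular point). Quadratic part: -u**2 + v**2. Cubic part: -3*u**3 + 2*u**2*v + u*v**2 + v**3.
The quadratic part v**2 - u**2 = (v − u)(v + u) splits into two distinct linear factors, so there are two distinct tangent lines y − 3 = ±(x − 1) — this is a node (ordinary double point).
Classification: node.


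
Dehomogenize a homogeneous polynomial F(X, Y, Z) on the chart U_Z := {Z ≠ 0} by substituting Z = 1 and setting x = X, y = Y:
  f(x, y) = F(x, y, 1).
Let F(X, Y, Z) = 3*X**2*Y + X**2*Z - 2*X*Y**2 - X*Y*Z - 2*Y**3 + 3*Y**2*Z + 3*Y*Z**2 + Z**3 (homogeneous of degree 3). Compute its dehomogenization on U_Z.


f(x, y) = 3*x**2*y + x**2 - 2*x*y**2 - x*y - 2*y**3 + 3*y**2 + 3*y + 1

On U_Z we set Z = 1. Each monomial c·X^i·Y^j·Z^k in F becomes c·x^i·y^j·1^k = c·x^i·y^j.
Substituting Z = 1: F(X, Y, 1) = 3*x**2*y + x**2 - 2*x*y**2 - x*y - 2*y**3 + 3*y**2 + 3*y + 1.
Note: deg(f) ≤ deg(F) = 3; strict inequality happens when F is divisible by Z (lost terms).


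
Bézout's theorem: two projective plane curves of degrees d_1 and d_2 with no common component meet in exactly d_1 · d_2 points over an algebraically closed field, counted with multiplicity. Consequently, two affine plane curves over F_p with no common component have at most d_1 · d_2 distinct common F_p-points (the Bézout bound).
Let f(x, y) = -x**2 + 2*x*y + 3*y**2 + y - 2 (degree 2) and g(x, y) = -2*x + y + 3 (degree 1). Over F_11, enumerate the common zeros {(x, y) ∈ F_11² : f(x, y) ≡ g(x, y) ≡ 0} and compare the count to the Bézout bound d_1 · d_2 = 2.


Common zeros: {(0, 8), (10, 6)}; count = 2; Bézout bound = 2.

deg(f) = 2, deg(g) = 1, so Bézout bound = 2.
Scan x ∈ F_11. For each x, list the y ∈ F_11 with f(x, y) ≡ 0 and those with g(x, y) ≡ 0 (mod 11); the common zeros in that column are the intersection.
  x = 0: f ≡ 0 at y ∈ {8, 10}; g ≡ 0 at y ∈ {8}; common: {8}.
  x = 1: f ≡ 0 at y ∈ {3, 7}; g ≡ 0 at y ∈ {10}; common: ∅.
  x = 2: f ≡ 0 at y ∈ {6, 7}; g ≡ 0 at y ∈ {1}; common: ∅.
  x = 3: f ≡ 0 at y ∈ {0, 5}; g ≡ 0 at y ∈ {3}; common: ∅.
  x = 4: f ≡ 0 at y ∈ {4}; g ≡ 0 at y ∈ {5}; common: ∅.
  x = 5: f ≡ 0 at y ∈ {3, 8}; g ≡ 0 at y ∈ {7}; common: ∅.
  x = 6: f ≡ 0 at y ∈ {1, 2}; g ≡ 0 at y ∈ {9}; common: ∅.
  x = 7: f ≡ 0 at y ∈ {1, 5}; g ≡ 0 at y ∈ {0}; common: ∅.
  x = 8: f ≡ 0 at y ∈ {0, 9}; g ≡ 0 at y ∈ {2}; common: ∅.
  x = 9: f ≡ 0 at y ∈ {2, 10}; g ≡ 0 at y ∈ {4}; common: ∅.
  x = 10: f ≡ 0 at y ∈ {6, 9}; g ≡ 0 at y ∈ {6}; common: {6}.
Collecting: common zeros = {(0, 8), (10, 6)}, so the count is 2.
Comparison with the Bézout bound: 2 ≤ 2 = deg(f)·deg(g), as expected for curves with no common component (the bound is attained).


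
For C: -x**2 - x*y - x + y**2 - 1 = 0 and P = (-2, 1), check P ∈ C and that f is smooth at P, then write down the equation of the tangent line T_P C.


Tangent line at P: 2*x + 4*y = 0.

Step 1: f(-2, 1) = 0, so P lies on C.
Step 2: partial derivatives
  f_x(x, y) = -2*x - y - 1, f_y(x, y) = -x + 2*y.
  f_x(P) = 2, f_y(P) = 4 (gradient nonzero, so P is smooth).
Step 3: tangent line at P: 2·(x − -2) + 4·(y − 1) = 0.
Expanding: 2*x + 4*y = 0.


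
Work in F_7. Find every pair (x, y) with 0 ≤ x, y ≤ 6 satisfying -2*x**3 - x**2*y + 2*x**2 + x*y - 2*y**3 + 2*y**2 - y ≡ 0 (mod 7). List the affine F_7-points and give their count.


Affine F_7-points: {(0, 0), (1, 0), (5, 6)}; count = 3.

For each of the 49 pairs (x, y) ∈ F_7², evaluate f(x, y) mod 7. Record the zeros.
  x = 0: [0↦0, 1↦6, 2↦4, 3↦3, 4↦5, 5↦5, 6↦5]  zeros at y ∈ {0}
  x = 1: [0↦0, 1↦6, 2↦4, 3↦3, 4↦5, 5↦5, 6↦5]  zeros at y ∈ {0}
  x = 2: [0↦6, 1↦3, 2↦6, 3↦3, 4↦3, 5↦1, 6↦6]  zeros at y ∈ ∅
  x = 3: [0↦6, 1↦6, 2↦5, 3↦5, 4↦1, 5↦2, 6↦3]  zeros at y ∈ ∅
  x = 4: [0↦2, 1↦3, 2↦3, 3↦4, 4↦1, 5↦3, 6↦5]  zeros at y ∈ ∅
  x = 5: [0↦3, 1↦3, 2↦2, 3↦2, 4↦5, 5↦6, 6↦0]  zeros at y ∈ {6}
  x = 6: [0↦4, 1↦1, 2↦4, 3↦1, 4↦1, 5↦6, 6↦4]  zeros at y ∈ ∅
Collecting zeros: affine points = {(0, 0), (1, 0), (5, 6)}.
Total count |C(F_7)_aff| = 3.


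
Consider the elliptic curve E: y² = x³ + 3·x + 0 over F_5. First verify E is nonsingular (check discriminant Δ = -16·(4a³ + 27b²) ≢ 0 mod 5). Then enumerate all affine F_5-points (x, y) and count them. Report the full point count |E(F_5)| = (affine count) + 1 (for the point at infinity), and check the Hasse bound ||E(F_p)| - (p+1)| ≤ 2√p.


Affine points = {(0, 0), (1, 2), (1, 3), (2, 2), (2, 3), (3, 1), (3, 4), (4, 1), (4, 4)}; affine count = 9; |E(F_5)| = 10.

Discriminant check: Δ ∝ 4a³ + 27b² = 4·3³ + 27·0² = 4·27 + 27·0 ≡ 3 (mod 5). Nonzero ⇒ E is nonsingular.
For each x ∈ F_5, compute rhs = x³ + 3·x + 0 mod 5, then count y ∈ F_5 with y² ≡ rhs.
  x = 0: rhs = 0, matching y values: 0 (1 points).
  x = 1: rhs = 4, matching y values: 2, 3 (2 points).
  x = 2: rhs = 4, matching y values: 2, 3 (2 points).
  x = 3: rhs = 1, matching y values: 1, 4 (2 points).
  x = 4: rhs = 1, matching y values: 1, 4 (2 points).
Total affine count: 9.
Full point count |E(F_5)| = 9 + 1 = 10.
Hasse bound: |10 − (5+1)| = |4| = 4 ≤ 2√5 ≈ 4.4721 ✓.


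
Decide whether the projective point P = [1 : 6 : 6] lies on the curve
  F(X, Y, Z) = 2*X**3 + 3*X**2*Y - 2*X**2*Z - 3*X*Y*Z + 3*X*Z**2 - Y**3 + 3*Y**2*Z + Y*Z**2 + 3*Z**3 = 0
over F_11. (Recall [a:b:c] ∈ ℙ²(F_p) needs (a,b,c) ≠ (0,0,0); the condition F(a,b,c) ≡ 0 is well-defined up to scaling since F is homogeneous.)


F(1,6,6) ≡ 6 (mod 11); P is NOT on the curve.

Evaluate F(1, 6, 6) term-by-term (mod 11).
  2*X**3 ↦ 2·1·1·1 = 2
  3*X**2*Y ↦ 3·1·6·1 = 18
  -2*X**2*Z ↦ -2·1·1·6 = -12
  -3*X*Y*Z ↦ -3·1·6·6 = -108
  3*X*Z**2 ↦ 3·1·1·36 = 108
  -Y**3 ↦ -1·1·216·1 = -216
  3*Y**2*Z ↦ 3·1·36·6 = 648
  Y*Z**2 ↦ 1·1·6·36 = 216
  3*Z**3 ↦ 3·1·1·216 = 648
Sum: F(1, 6, 6) = (2) + (18) + (-12) + (-108) + (108) + (-216) + (648) + (216) + (648) = 1304.
Reducing mod 11: 1304 ≡ 6 (mod 11).
Since F(a, b, c) ≡ 6 ≠ 0 (mod 11), P does NOT lie on the curve.


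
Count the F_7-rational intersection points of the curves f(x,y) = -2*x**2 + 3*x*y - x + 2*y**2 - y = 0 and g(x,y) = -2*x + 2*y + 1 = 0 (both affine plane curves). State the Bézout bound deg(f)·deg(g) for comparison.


Common zeros: ∅; count = 0; Bézout bound = 2.

deg(f) = 2, deg(g) = 1, so Bézout bound = 2.
Scan x ∈ F_7. For each x, list the y ∈ F_7 with f(x, y) ≡ 0 and those with g(x, y) ≡ 0 (mod 7); the common zeros in that column are the intersection.
  x = 0: f ≡ 0 at y ∈ {0, 4}; g ≡ 0 at y ∈ {3}; common: ∅.
  x = 1: f ≡ 0 at y ∈ {3}; g ≡ 0 at y ∈ {4}; common: ∅.
  x = 2: f ≡ 0 at y ∈ {4}; g ≡ 0 at y ∈ {5}; common: ∅.
  x = 3: f ≡ 0 at y ∈ {0, 3}; g ≡ 0 at y ∈ {6}; common: ∅.
  x = 4: f ≡ 0 at y ∈ ∅; g ≡ 0 at y ∈ {0}; common: ∅.
  x = 5: f ≡ 0 at y ∈ ∅; g ≡ 0 at y ∈ {1}; common: ∅.
  x = 6: f ≡ 0 at y ∈ ∅; g ≡ 0 at y ∈ {2}; common: ∅.
Collecting: common zeros = ∅, so the count is 0.
Comparison with the Bézout bound: 0 ≤ 2 = deg(f)·deg(g), as expected for curves with no common component (the affine F_7-count falls short of the bound because intersections may lie at infinity, over extension fields, or carry multiplicity).


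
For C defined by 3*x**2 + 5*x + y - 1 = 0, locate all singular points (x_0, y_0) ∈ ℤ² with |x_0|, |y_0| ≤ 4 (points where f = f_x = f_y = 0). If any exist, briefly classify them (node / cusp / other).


No singular points in the scanned grid; C is smooth there.

Compute partial derivatives:
  f_x = 6*x + 5.
  f_y = 1.
f_y = 1 is a nonzero constant, so f_y never vanishes: no point (x, y) can satisfy f = f_x = f_y = 0. In particular no (x, y) ∈ {−4, ..., 4}² is singular; the curve is smooth.


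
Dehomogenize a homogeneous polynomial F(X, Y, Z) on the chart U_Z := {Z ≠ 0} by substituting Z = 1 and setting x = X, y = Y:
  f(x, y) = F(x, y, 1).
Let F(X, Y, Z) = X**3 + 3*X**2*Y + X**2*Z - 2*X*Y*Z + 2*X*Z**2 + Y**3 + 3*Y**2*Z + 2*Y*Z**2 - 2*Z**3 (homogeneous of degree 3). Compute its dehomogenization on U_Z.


f(x, y) = x**3 + 3*x**2*y + x**2 - 2*x*y + 2*x + y**3 + 3*y**2 + 2*y - 2

On U_Z we set Z = 1. Each monomial c·X^i·Y^j·Z^k in F becomes c·x^i·y^j·1^k = c·x^i·y^j.
Substituting Z = 1: F(X, Y, 1) = x**3 + 3*x**2*y + x**2 - 2*x*y + 2*x + y**3 + 3*y**2 + 2*y - 2.
Note: deg(f) ≤ deg(F) = 3; strict inequality happens when F is divisible by Z (lost terms).


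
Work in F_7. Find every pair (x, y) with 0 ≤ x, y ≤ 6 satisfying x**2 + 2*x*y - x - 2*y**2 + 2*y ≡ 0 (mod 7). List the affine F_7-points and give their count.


Affine F_7-points: {(0, 0), (0, 1), (1, 0), (1, 2), (3, 2), (4, 6), (6, 1), (6, 6)}; count = 8.

For each of the 49 pairs (x, y) ∈ F_7², evaluate f(x, y) mod 7. Record the zeros.
  x = 0: [0↦0, 1↦0, 2↦3, 3↦2, 4↦4, 5↦2, 6↦3]  zeros at y ∈ {0, 1}
  x = 1: [0↦0, 1↦2, 2↦0, 3↦1, 4↦5, 5↦5, 6↦1]  zeros at y ∈ {0, 2}
  x = 2: [0↦2, 1↦6, 2↦6, 3↦2, 4↦1, 5↦3, 6↦1]  zeros at y ∈ ∅
  x = 3: [0↦6, 1↦5, 2↦0, 3↦5, 4↦6, 5↦3, 6↦3]  zeros at y ∈ {2}
  x = 4: [0↦5, 1↦6, 2↦3, 3↦3, 4↦6, 5↦5, 6↦0]  zeros at y ∈ {6}
  x = 5: [0↦6, 1↦2, 2↦1, 3↦3, 4↦1, 5↦2, 6↦6]  zeros at y ∈ ∅
  x = 6: [0↦2, 1↦0, 2↦1, 3↦5, 4↦5, 5↦1, 6↦0]  zeros at y ∈ {1, 6}
Collecting zeros: affine points = {(0, 0), (0, 1), (1, 0), (1, 2), (3, 2), (4, 6), (6, 1), (6, 6)}.
Total count |C(F_7)_aff| = 8.


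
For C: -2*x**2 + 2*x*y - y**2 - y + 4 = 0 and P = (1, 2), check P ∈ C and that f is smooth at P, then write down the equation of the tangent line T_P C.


Tangent line at P: 6 - 3*y = 0.

Step 1: f(1, 2) = 0, so P lies on C.
Step 2: partial derivatives
  f_x(x, y) = -4*x + 2*y, f_y(x, y) = 2*x - 2*y - 1.
  f_x(P) = 0, f_y(P) = -3 (gradient nonzero, so P is smooth).
Step 3: tangent line at P: 0·(x − 1) + -3·(y − 2) = 0.
Expanding: 6 - 3*y = 0.


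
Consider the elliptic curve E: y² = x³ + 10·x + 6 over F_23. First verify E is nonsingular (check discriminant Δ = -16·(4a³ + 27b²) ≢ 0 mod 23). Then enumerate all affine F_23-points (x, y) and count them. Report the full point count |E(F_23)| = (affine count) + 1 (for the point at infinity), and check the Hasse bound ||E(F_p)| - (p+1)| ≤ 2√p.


Affine points = {(0, 11), (0, 12), (4, 8), (4, 15), (6, 11), (6, 12), (8, 0), (10, 5), (10, 18), (15, 9), (15, 14), (17, 11), (17, 12), (20, 8), (20, 15), (21, 1), (21, 22), (22, 8), (22, 15)}; affine count = 19; |E(F_23)| = 20.

Discriminant check: Δ ∝ 4a³ + 27b² = 4·10³ + 27·6² = 4·1000 + 27·36 ≡ 4 (mod 23). Nonzero ⇒ E is nonsingular.
For each x ∈ F_23, compute rhs = x³ + 10·x + 6 mod 23, then count y ∈ F_23 with y² ≡ rhs.
  x = 0: rhs = 6, matching y values: 11, 12 (2 points).
  x = 1: rhs = 17, matching y values: none (0 points).
  x = 2: rhs = 11, matching y values: none (0 points).
  x = 3: rhs = 17, matching y values: none (0 points).
  x = 4: rhs = 18, matching y values: 8, 15 (2 points).
  x = 5: rhs = 20, matching y values: none (0 points).
  x = 6: rhs = 6, matching y values: 11, 12 (2 points).
  x = 7: rhs = 5, matching y values: none (0 points).
  x = 8: rhs = 0, matching y values: 0 (1 points).
  x = 9: rhs = 20, matching y values: none (0 points).
  x = 10: rhs = 2, matching y values: 5, 18 (2 points).
  x = 11: rhs = 21, matching y values: none (0 points).
  x = 12: rhs = 14, matching y values: none (0 points).
  x = 13: rhs = 10, matching y values: none (0 points).
  x = 14: rhs = 15, matching y values: none (0 points).
  x = 15: rhs = 12, matching y values: 9, 14 (2 points).
  x = 16: rhs = 7, matching y values: none (0 points).
  x = 17: rhs = 6, matching y values: 11, 12 (2 points).
  x = 18: rhs = 15, matching y values: none (0 points).
  x = 19: rhs = 17, matching y values: none (0 points).
  x = 20: rhs = 18, matching y values: 8, 15 (2 points).
  x = 21: rhs = 1, matching y values: 1, 22 (2 points).
  x = 22: rhs = 18, matching y values: 8, 15 (2 points).
Total affine count: 19.
Full point count |E(F_23)| = 19 + 1 = 20.
Hasse bound: |20 − (23+1)| = |-4| = 4 ≤ 2√23 ≈ 9.5917 ✓.


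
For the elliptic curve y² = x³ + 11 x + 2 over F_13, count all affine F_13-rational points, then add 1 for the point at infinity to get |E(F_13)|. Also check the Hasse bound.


Affine points = {(1, 1), (1, 12), (3, 6), (3, 7), (5, 0), (8, 2), (8, 11), (12, 4), (12, 9)}; affine count = 9; |E(F_13)| = 10.

Discriminant check: Δ ∝ 4a³ + 27b² = 4·11³ + 27·2² = 4·1331 + 27·4 ≡ 11 (mod 13). Nonzero ⇒ E is nonsingular.
For each x ∈ F_13, compute rhs = x³ + 11·x + 2 mod 13, then count y ∈ F_13 with y² ≡ rhs.
  x = 0: rhs = 2, matching y values: none (0 points).
  x = 1: rhs = 1, matching y values: 1, 12 (2 points).
  x = 2: rhs = 6, matching y values: none (0 points).
  x = 3: rhs = 10, matching y values: 6, 7 (2 points).
  x = 4: rhs = 6, matching y values: none (0 points).
  x = 5: rhs = 0, matching y values: 0 (1 points).
  x = 6: rhs = 11, matching y values: none (0 points).
  x = 7: rhs = 6, matching y values: none (0 points).
  x = 8: rhs = 4, matching y values: 2, 11 (2 points).
  x = 9: rhs = 11, matching y values: none (0 points).
  x = 10: rhs = 7, matching y values: none (0 points).
  x = 11: rhs = 11, matching y values: none (0 points).
  x = 12: rhs = 3, matching y values: 4, 9 (2 points).
Total affine count: 9.
Full point count |E(F_13)| = 9 + 1 = 10.
Hasse bound: |10 − (13+1)| = |-4| = 4 ≤ 2√13 ≈ 7.2111 ✓.
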